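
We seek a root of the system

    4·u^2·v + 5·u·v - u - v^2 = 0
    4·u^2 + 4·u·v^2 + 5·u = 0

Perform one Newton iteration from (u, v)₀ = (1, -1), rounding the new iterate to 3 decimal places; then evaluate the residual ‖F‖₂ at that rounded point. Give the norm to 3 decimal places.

3.677

At (1, -1): F = (-11.000, 13.000).
Jacobian J = [[8·u·v + 5·v - 1, 4·u^2 + 5·u - 2·v], [8·u + 4·v^2 + 5, 8·u·v]].
At the point, J = [[-14.000, 11.000], [17.000, -8.000]] (det J = -75.000).
Solving J·Δ = −F gives Δ = (-0.733, 0.067).
Then the next iterate is (u, v)₁ = (0.267, -0.933).
Re-evaluating at (0.267, -0.933): F = (-2.64909, 2.54984), so ‖F‖₂ = 3.677.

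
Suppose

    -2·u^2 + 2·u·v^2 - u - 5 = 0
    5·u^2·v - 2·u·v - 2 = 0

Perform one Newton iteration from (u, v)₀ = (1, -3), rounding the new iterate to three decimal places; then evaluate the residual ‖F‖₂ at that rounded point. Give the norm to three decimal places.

3.881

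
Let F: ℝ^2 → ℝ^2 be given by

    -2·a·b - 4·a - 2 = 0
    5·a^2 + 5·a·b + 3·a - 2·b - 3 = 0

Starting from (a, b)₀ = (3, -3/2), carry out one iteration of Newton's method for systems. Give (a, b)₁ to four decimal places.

(2.1143, -2.1857)

At (3, -3/2): F = (-5.0000, 31.5000).
Jacobian J = [[-2·b - 4, -2·a], [10·a + 5·b + 3, 5·a - 2]].
At the point, J = [[-1.0000, -6.0000], [25.5000, 13.0000]] (det J = 140.0000).
Solving J·Δ = −F gives Δ = (-0.8857, -0.6857).
Then the next iterate is (a, b)₁ = (2.1143, -2.1857).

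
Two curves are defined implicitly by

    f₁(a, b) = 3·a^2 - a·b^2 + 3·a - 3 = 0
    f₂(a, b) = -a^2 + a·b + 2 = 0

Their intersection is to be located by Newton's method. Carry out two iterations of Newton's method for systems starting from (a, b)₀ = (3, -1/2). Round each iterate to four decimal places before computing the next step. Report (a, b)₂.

(0.9572, -1.2493)

At (3, -1/2): F = (32.2500, -8.5000).
Jacobian J = [[6·a - b^2 + 3, -2·a·b], [-2·a + b, a]].
At the point, J = [[20.7500, 3.0000], [-6.5000, 3.0000]] (det J = 81.7500).
Solving J·Δ = −F gives Δ = (-1.4954, -0.4067).
Then the next iterate is (a, b)₁ = (1.5046, -0.9067).
Round to (1.5046, -0.9067) and repeat: F = (7.068324, -1.628042), J = [[11.205495, 2.728442], [-3.9159, 1.5046]].
Δ = (-0.5474, -0.3426), so (a, b)₂ = (0.9572, -1.2493).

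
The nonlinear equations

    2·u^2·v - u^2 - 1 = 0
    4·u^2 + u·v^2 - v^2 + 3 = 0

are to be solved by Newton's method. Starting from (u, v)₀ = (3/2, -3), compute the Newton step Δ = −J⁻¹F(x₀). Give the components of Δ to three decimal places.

At (3/2, -3): F = (-16.750, 16.500).
Jacobian J = [[4·u·v - 2·u, 2·u^2], [8·u + v^2, 2·u·v - 2·v]].
At the point, J = [[-21.000, 4.500], [21.000, -3.000]] (det J = -31.500).
Solving J·Δ = −F gives Δ = (-0.762, 0.167).

(-0.762, 0.167)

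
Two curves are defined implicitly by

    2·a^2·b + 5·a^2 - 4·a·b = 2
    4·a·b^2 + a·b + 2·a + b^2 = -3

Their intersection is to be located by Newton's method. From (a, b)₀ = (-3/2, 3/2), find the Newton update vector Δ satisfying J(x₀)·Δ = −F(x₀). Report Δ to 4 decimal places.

(0.7443, -0.2543)

At (-3/2, 3/2): F = (25.0000, -13.5000).
Jacobian J = [[4·a·b + 10·a - 4·b, 2·a^2 - 4·a], [4·b^2 + b + 2, 8·a·b + a + 2·b]].
At the point, J = [[-30.0000, 10.5000], [12.5000, -16.5000]] (det J = 363.7500).
Solving J·Δ = −F gives Δ = (0.7443, -0.2543).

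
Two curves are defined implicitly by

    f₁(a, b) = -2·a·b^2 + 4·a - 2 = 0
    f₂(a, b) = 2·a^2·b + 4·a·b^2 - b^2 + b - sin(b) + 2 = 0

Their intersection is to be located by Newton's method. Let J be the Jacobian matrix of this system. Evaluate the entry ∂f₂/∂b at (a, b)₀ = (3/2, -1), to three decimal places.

∂f₂/∂b = 2·a^2 + 8·a·b - 2·b - cos(b) + 1.
At (3/2, -1) this is -5.040.

-5.040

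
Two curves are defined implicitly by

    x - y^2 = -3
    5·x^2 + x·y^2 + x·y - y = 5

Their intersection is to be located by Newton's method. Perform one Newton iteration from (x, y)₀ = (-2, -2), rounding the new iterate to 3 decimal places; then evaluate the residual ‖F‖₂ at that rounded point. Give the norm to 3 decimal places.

At (-2, -2): F = (-3.000, 13.000).
Jacobian J = [[1, -2·y], [10·x + y^2 + y, 2·x·y + x - 1]].
At the point, J = [[1.000, 4.000], [-18.000, 5.000]] (det J = 77.000).
Solving J·Δ = −F gives Δ = (0.870, 0.532).
Then the next iterate is (x, y)₁ = (-1.130, -1.468).
Re-evaluating at (-1.130, -1.468): F = (-0.28502, 2.07616), so ‖F‖₂ = 2.096.

2.096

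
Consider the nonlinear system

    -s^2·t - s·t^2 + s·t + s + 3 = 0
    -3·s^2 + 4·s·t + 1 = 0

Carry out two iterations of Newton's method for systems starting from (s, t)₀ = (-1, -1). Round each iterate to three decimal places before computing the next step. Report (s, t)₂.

(19.183, 19.908)

At (-1, -1): F = (5.000, 2.000).
Jacobian J = [[-2·s·t - t^2 + t + 1, -s^2 - 2·s·t + s], [-6·s + 4·t, 4·s]].
At the point, J = [[-3.000, -4.000], [2.000, -4.000]] (det J = 20.000).
Solving J·Δ = −F gives Δ = (0.600, 0.800).
Then the next iterate is (s, t)₁ = (-0.400, -0.200).
Round to (-0.400, -0.200) and repeat: F = (2.728, 0.840), J = [[0.600, -0.720], [1.600, -1.600]].
Δ = (19.583, 20.108), so (s, t)₂ = (19.183, 19.908).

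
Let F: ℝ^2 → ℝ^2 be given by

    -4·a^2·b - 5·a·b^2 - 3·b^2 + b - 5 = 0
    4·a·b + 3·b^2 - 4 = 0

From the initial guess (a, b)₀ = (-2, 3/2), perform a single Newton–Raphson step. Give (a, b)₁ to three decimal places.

At (-2, 3/2): F = (-11.750, -9.250).
Jacobian J = [[-8·a·b - 5·b^2, -4·a^2 - 10·a·b - 6·b + 1], [4·b, 4·a + 6·b]].
At the point, J = [[12.750, 6.000], [6.000, 1.000]] (det J = -23.250).
Solving J·Δ = −F gives Δ = (1.882, -2.040).
Then the next iterate is (a, b)₁ = (-0.118, -0.540).

(-0.118, -0.540)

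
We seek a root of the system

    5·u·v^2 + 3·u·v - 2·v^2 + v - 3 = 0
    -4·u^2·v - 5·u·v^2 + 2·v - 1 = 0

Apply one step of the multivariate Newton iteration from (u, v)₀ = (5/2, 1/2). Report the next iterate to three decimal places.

(1.128, 0.495)

At (5/2, 1/2): F = (3.875, -15.625).
Jacobian J = [[5·v^2 + 3·v, 10·u·v + 3·u - 4·v + 1], [-8·u·v - 5·v^2, -4·u^2 - 10·u·v + 2]].
At the point, J = [[2.750, 19.000], [-11.250, -35.500]] (det J = 116.125).
Solving J·Δ = −F gives Δ = (-1.372, -0.005).
Then the next iterate is (u, v)₁ = (1.128, 0.495).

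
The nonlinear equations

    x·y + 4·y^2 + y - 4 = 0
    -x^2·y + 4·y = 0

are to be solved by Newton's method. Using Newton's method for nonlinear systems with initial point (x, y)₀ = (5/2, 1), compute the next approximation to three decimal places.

(2.174, 0.724)

At (5/2, 1): F = (3.500, -2.250).
Jacobian J = [[y, x + 8·y + 1], [-2·x·y, -x^2 + 4]].
At the point, J = [[1.000, 11.500], [-5.000, -2.250]] (det J = 55.250).
Solving J·Δ = −F gives Δ = (-0.326, -0.276).
Then the next iterate is (x, y)₁ = (2.174, 0.724).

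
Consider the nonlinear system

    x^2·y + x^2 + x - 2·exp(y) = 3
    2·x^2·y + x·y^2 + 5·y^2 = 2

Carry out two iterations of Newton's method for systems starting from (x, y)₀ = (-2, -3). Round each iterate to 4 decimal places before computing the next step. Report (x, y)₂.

(0.2529, 1.8204)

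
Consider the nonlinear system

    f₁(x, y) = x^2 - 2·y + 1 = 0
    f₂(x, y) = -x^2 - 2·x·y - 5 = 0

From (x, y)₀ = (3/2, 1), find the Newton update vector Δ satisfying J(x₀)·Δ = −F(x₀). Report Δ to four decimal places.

At (3/2, 1): F = (1.2500, -10.2500).
Jacobian J = [[2·x, -2], [-2·x - 2·y, -2·x]].
At the point, J = [[3.0000, -2.0000], [-5.0000, -3.0000]] (det J = -19.0000).
Solving J·Δ = −F gives Δ = (-1.2763, -1.2895).

(-1.2763, -1.2895)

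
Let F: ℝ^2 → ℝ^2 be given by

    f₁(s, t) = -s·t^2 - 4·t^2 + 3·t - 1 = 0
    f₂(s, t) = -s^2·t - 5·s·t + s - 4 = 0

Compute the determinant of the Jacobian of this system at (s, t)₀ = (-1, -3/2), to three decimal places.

J = [[-t^2, -2·s·t - 8·t + 3], [-2·s·t - 5·t + 1, -s^2 - 5·s]].
At the point, J = [[-2.250, 12.000], [5.500, 4.000]].
det J = -75.000.

-75.000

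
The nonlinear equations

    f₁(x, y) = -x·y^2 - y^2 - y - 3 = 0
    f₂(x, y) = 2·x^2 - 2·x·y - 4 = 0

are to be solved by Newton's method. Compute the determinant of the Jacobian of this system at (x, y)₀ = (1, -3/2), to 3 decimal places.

-30.500

J = [[-y^2, -2·x·y - 2·y - 1], [4·x - 2·y, -2·x]].
At the point, J = [[-2.250, 5.000], [7.000, -2.000]].
det J = -30.500.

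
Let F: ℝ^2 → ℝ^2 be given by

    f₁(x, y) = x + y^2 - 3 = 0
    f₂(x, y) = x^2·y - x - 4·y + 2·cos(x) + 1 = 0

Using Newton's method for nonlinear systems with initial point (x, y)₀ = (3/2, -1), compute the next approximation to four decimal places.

(1.7662, -1.1169)

At (3/2, -1): F = (-0.5000, 1.391474).
Jacobian J = [[1, 2·y], [2·x·y - 2·sin(x) - 1, x^2 - 4]].
At the point, J = [[1.0000, -2.0000], [-5.994990, -1.7500]] (det J = -13.739980).
Solving J·Δ = −F gives Δ = (0.2662, -0.1169).
Then the next iterate is (x, y)₁ = (1.7662, -1.1169).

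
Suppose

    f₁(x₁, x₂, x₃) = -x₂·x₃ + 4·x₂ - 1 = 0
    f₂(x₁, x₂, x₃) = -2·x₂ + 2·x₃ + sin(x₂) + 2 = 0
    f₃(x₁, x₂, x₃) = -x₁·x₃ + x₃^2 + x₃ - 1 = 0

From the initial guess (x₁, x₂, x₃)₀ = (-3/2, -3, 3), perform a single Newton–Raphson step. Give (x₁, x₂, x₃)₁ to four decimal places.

(3.1762, 1.5193, 2.8269)

At (-3/2, -3, 3): F = (-4.0000, 13.858880, 15.5000).
Jacobian J = [[0, -x₃ + 4, -x₂], [0, cos(x₂) - 2, 2], [-x₃, 0, -x₁ + 2·x₃ + 1]].
At the point, J = [[0.0000, 1.0000, 3.0000], [0.0000, -2.989992, 2.0000], [-3.0000, 0.0000, 8.5000]] (det J = -32.909932).
Solving J·Δ = −F gives Δ = (4.6762, 4.5193, -0.1731).
Then the next iterate is (x₁, x₂, x₃)₁ = (3.1762, 1.5193, 2.8269).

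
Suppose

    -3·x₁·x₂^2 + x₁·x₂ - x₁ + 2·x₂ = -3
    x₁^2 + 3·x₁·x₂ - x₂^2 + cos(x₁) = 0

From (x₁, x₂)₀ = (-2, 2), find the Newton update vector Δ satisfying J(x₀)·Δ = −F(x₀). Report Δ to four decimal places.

(-0.1988, -1.2995)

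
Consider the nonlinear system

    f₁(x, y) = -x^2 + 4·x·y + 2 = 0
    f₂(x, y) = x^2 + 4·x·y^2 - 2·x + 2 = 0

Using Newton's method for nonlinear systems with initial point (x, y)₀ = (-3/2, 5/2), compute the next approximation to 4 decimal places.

(-0.4778, 2.1731)

At (-3/2, 5/2): F = (-15.2500, -30.2500).
Jacobian J = [[-2·x + 4·y, 4·x], [2·x + 4·y^2 - 2, 8·x·y]].
At the point, J = [[13.0000, -6.0000], [20.0000, -30.0000]] (det J = -270.0000).
Solving J·Δ = −F gives Δ = (1.0222, -0.3269).
Then the next iterate is (x, y)₁ = (-0.4778, 2.1731).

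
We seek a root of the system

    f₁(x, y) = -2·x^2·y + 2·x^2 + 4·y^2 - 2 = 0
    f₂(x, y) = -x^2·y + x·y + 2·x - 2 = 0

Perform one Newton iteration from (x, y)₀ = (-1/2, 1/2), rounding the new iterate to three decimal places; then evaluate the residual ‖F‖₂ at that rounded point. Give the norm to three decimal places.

At (-1/2, 1/2): F = (-0.750, -3.375).
Jacobian J = [[-4·x·y + 4·x, -2·x^2 + 8·y], [-2·x·y + y + 2, -x^2 + x]].
At the point, J = [[-1.000, 3.500], [3.000, -0.750]] (det J = -9.750).
Solving J·Δ = −F gives Δ = (1.269, 0.577).
Then the next iterate is (x, y)₁ = (0.769, 1.077).
Re-evaluating at (0.769, 1.077): F = (2.54865, -0.27068), so ‖F‖₂ = 2.563.

2.563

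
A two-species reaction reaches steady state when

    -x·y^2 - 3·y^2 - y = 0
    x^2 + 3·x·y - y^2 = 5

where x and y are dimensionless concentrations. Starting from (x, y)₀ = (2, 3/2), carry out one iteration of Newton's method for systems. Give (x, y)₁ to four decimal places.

(1.5841, 0.7616)

At (2, 3/2): F = (-12.7500, 5.7500).
Jacobian J = [[-y^2, -2·x·y - 6·y - 1], [2·x + 3·y, 3·x - 2·y]].
At the point, J = [[-2.2500, -16.0000], [8.5000, 3.0000]] (det J = 129.2500).
Solving J·Δ = −F gives Δ = (-0.4159, -0.7384).
Then the next iterate is (x, y)₁ = (1.5841, 0.7616).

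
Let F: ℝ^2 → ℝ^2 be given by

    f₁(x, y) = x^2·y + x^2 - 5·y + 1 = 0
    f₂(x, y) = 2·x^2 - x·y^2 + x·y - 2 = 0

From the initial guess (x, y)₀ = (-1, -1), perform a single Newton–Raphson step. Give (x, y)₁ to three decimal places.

(-1.417, 0.500)

At (-1, -1): F = (6.000, 2.000).
Jacobian J = [[2·x·y + 2·x, x^2 - 5], [4·x - y^2 + y, -2·x·y + x]].
At the point, J = [[0.000, -4.000], [-6.000, -3.000]] (det J = -24.000).
Solving J·Δ = −F gives Δ = (-0.417, 1.500).
Then the next iterate is (x, y)₁ = (-1.417, 0.500).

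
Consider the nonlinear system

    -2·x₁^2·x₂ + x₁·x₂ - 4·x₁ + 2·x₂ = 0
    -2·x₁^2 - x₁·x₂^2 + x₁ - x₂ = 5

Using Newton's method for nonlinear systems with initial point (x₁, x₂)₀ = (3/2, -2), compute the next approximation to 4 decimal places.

At (3/2, -2): F = (-4.0000, -12.0000).
Jacobian J = [[-4·x₁·x₂ + x₂ - 4, -2·x₁^2 + x₁ + 2], [-4·x₁ - x₂^2 + 1, -2·x₁·x₂ - 1]].
At the point, J = [[6.0000, -1.0000], [-9.0000, 5.0000]] (det J = 21.0000).
Solving J·Δ = −F gives Δ = (1.5238, 5.1429).
Then the next iterate is (x₁, x₂)₁ = (3.0238, 3.1429).

(3.0238, 3.1429)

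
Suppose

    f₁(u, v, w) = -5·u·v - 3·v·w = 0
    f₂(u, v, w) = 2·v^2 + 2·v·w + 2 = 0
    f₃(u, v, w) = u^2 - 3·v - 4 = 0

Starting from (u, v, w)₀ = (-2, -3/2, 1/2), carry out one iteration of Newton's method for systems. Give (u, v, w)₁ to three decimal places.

(-1.392, -0.811, 1.018)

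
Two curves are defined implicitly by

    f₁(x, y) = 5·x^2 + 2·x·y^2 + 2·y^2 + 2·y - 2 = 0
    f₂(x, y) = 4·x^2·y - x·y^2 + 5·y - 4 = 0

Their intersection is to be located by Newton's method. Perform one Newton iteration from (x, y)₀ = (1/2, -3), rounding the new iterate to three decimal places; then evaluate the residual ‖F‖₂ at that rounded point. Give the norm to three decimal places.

36.385

At (1/2, -3): F = (20.250, -26.500).
Jacobian J = [[10·x + 2·y^2, 4·x·y + 4·y + 2], [8·x·y - y^2, 4·x^2 - 2·x·y + 5]].
At the point, J = [[23.000, -16.000], [-21.000, 9.000]] (det J = -129.000).
Solving J·Δ = −F gives Δ = (-1.874, -1.428).
Then the next iterate is (x, y)₁ = (-1.374, -4.428).
Re-evaluating at (-1.374, -4.428): F = (-16.08279, -32.63779), so ‖F‖₂ = 36.385.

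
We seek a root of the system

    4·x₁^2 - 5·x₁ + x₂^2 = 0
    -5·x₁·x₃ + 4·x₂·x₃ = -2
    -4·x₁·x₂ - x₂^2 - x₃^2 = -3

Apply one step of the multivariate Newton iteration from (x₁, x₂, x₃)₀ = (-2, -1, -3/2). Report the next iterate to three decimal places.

(-0.747, -0.659, -1.559)

At (-2, -1, -3/2): F = (27.000, -7.000, -8.250).
Jacobian J = [[8·x₁ - 5, 2·x₂, 0], [-5·x₃, 4·x₃, -5·x₁ + 4·x₂], [-4·x₂, -4·x₁ - 2·x₂, -2·x₃]].
At the point, J = [[-21.000, -2.000, 0.000], [7.500, -6.000, 6.000], [4.000, 10.000, 3.000]] (det J = 1635.000).
Solving J·Δ = −F gives Δ = (1.253, 0.341, -0.059).
Then the next iterate is (x₁, x₂, x₃)₁ = (-0.747, -0.659, -1.559).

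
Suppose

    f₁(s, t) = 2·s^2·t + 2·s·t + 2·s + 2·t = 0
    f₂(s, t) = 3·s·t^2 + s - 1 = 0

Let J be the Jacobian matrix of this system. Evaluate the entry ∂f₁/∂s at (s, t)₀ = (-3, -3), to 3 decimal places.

∂f₁/∂s = 4·s·t + 2·t + 2.
At (-3, -3) this is 32.000.

32.000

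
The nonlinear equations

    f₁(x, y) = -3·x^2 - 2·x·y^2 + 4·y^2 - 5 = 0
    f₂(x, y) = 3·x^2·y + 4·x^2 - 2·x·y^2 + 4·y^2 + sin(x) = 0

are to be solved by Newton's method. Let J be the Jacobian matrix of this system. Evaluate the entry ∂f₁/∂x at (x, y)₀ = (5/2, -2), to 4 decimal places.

∂f₁/∂x = -6·x - 2·y^2.
At (5/2, -2) this is -23.0000.

-23.0000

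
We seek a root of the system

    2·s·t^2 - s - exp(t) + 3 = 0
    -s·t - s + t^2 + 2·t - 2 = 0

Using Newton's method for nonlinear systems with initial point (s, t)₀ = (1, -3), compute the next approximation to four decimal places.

At (1, -3): F = (19.950213, 3.0000).
Jacobian J = [[2·t^2 - 1, 4·s·t - exp(t)], [-t - 1, -s + 2·t + 2]].
At the point, J = [[17.0000, -12.049787], [2.0000, -5.0000]] (det J = -60.900426).
Solving J·Δ = −F gives Δ = (-1.0444, 0.1823).
Then the next iterate is (s, t)₁ = (-0.0444, -2.8177).

(-0.0444, -2.8177)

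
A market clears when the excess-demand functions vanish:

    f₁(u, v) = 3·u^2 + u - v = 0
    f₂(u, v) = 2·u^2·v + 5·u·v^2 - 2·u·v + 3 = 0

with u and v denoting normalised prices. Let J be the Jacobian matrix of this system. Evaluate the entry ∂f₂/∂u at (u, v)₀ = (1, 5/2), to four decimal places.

36.2500

∂f₂/∂u = 4·u·v + 5·v^2 - 2·v.
At (1, 5/2) this is 36.2500.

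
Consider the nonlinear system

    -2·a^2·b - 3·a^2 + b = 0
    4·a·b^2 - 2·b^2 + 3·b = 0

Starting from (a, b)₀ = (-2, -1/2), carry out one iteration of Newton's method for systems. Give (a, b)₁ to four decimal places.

At (-2, -1/2): F = (-8.5000, -4.0000).
Jacobian J = [[-4·a·b - 6·a, -2·a^2 + 1], [4·b^2, 8·a·b - 4·b + 3]].
At the point, J = [[8.0000, -7.0000], [1.0000, 13.0000]] (det J = 111.0000).
Solving J·Δ = −F gives Δ = (1.2477, 0.2117).
Then the next iterate is (a, b)₁ = (-0.7523, -0.2883).

(-0.7523, -0.2883)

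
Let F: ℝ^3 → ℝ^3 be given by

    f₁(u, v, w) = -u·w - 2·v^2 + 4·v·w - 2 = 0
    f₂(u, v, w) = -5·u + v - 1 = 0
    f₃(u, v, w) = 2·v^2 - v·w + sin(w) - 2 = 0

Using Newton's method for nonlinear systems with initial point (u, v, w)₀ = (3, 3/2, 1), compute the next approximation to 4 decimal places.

(0.0232, 1.1161, 0.9184)

At (3, 3/2, 1): F = (-3.5000, -14.5000, 1.841471).
Jacobian J = [[-w, -4·v + 4·w, -u + 4·v], [-5, 1, 0], [0, 4·v - w, -v + cos(w)]].
At the point, J = [[-1.0000, -2.0000, 3.0000], [-5.0000, 1.0000, 0.0000], [0.0000, 5.0000, -0.959698]] (det J = -64.443325).
Solving J·Δ = −F gives Δ = (-2.9768, -0.3839, -0.0816).
Then the next iterate is (u, v, w)₁ = (0.0232, 1.1161, 0.9184).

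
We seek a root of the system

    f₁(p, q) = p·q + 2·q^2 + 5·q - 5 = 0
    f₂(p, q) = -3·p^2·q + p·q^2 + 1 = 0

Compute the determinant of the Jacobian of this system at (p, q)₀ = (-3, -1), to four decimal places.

-13.0000

J = [[q, p + 4·q + 5], [-6·p·q + q^2, -3·p^2 + 2·p·q]].
At the point, J = [[-1.0000, -2.0000], [-17.0000, -21.0000]].
det J = -13.0000.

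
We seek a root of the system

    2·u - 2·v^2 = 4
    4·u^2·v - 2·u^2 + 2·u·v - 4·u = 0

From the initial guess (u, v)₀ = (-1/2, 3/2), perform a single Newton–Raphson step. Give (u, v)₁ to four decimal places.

(-0.2000, 0.0167)

At (-1/2, 3/2): F = (-9.5000, 1.5000).
Jacobian J = [[2, -4·v], [8·u·v - 4·u + 2·v - 4, 4·u^2 + 2·u]].
At the point, J = [[2.0000, -6.0000], [-5.0000, 0.0000]] (det J = -30.0000).
Solving J·Δ = −F gives Δ = (0.3000, -1.4833).
Then the next iterate is (u, v)₁ = (-0.2000, 0.0167).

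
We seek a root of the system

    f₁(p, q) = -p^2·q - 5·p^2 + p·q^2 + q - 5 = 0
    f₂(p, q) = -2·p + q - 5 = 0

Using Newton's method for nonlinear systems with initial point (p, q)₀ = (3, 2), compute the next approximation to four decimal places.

At (3, 2): F = (-54.0000, -9.0000).
Jacobian J = [[-2·p·q - 10·p + q^2, -p^2 + 2·p·q + 1], [-2, 1]].
At the point, J = [[-38.0000, 4.0000], [-2.0000, 1.0000]] (det J = -30.0000).
Solving J·Δ = −F gives Δ = (-0.6000, 7.8000).
Then the next iterate is (p, q)₁ = (2.4000, 9.8000).

(2.4000, 9.8000)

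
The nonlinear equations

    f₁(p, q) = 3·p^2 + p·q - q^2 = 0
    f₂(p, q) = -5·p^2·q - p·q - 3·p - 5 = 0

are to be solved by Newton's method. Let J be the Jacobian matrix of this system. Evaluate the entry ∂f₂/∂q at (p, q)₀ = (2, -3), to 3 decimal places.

∂f₂/∂q = -5·p^2 - p.
At (2, -3) this is -22.000.

-22.000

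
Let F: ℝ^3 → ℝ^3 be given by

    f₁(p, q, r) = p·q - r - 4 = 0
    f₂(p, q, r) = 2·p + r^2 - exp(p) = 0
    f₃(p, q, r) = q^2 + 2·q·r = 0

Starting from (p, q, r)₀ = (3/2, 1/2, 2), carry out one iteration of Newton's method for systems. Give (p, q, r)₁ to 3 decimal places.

(-15.158, 2.243, -8.965)

At (3/2, 1/2, 2): F = (-5.250, 2.51831, 2.250).
Jacobian J = [[q, p, -1], [-exp(p) + 2, 0, 2·r], [0, 2·q + 2·r, 2·q]].
At the point, J = [[0.500, 1.500, -1.000], [-2.48169, 0.000, 4.000], [0.000, 5.000, 1.000]] (det J = 6.13098).
Solving J·Δ = −F gives Δ = (-16.658, 1.743, -10.965).
Then the next iterate is (p, q, r)₁ = (-15.158, 2.243, -8.965).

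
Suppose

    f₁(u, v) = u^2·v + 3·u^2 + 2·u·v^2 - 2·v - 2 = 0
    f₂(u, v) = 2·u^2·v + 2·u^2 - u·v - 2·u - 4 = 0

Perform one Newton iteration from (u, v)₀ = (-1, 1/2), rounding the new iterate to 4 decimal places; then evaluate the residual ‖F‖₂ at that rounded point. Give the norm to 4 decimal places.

0.1435

At (-1, 1/2): F = (0.0000, 1.5000).
Jacobian J = [[2·u·v + 6·u + 2·v^2, u^2 + 4·u·v - 2], [4·u·v + 4·u - v - 2, 2·u^2 - u]].
At the point, J = [[-6.5000, -3.0000], [-8.5000, 3.0000]] (det J = -45.0000).
Solving J·Δ = −F gives Δ = (0.1000, -0.2167).
Then the next iterate is (u, v)₁ = (-0.9000, 0.2833).
Re-evaluating at (-0.9000, 0.2833): F = (-0.051593, 0.133916), so ‖F‖₂ = 0.1435.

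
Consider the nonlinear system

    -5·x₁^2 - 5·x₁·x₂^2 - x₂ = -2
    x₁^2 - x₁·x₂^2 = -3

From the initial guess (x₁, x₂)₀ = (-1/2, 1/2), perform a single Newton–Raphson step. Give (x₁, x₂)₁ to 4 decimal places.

(0.7333, -3.1667)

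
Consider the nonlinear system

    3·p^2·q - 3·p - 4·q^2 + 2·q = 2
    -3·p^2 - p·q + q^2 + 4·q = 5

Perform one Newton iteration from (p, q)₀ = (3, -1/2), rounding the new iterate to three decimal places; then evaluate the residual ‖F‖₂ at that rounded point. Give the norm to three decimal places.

12.885

At (3, -1/2): F = (-26.500, -32.250).
Jacobian J = [[6·p·q - 3, 3·p^2 - 8·q + 2], [-6·p - q, -p + 2·q + 4]].
At the point, J = [[-12.000, 33.000], [-17.500, 0.000]] (det J = 577.500).
Solving J·Δ = −F gives Δ = (-1.843, 0.133).
Then the next iterate is (p, q)₁ = (1.157, -0.367).
Re-evaluating at (1.157, -0.367): F = (-8.21761, -9.92464), so ‖F‖₂ = 12.885.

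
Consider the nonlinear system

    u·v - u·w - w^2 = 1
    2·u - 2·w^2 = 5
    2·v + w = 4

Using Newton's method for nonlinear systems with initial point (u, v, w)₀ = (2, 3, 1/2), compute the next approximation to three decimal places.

At (2, 3, 1/2): F = (3.750, -1.500, 2.500).
Jacobian J = [[v - w, u, -u - 2·w], [2, 0, -4·w], [0, 2, 1]].
At the point, J = [[2.500, 2.000, -3.000], [2.000, 0.000, -2.000], [0.000, 2.000, 1.000]] (det J = -6.000).
Solving J·Δ = −F gives Δ = (2.833, -2.292, 2.083).
Then the next iterate is (u, v, w)₁ = (4.833, 0.708, 2.583).

(4.833, 0.708, 2.583)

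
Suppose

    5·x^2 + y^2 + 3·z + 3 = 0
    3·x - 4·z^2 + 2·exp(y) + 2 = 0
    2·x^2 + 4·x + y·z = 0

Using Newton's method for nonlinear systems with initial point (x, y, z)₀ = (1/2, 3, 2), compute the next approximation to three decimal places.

(1.834, 0.646, -1.931)

At (1/2, 3, 2): F = (19.250, 27.67107, 8.500).
Jacobian J = [[10·x, 2·y, 3], [3, 2·exp(y), -8·z], [4·x + 4, z, y]].
At the point, J = [[5.000, 6.000, 3.000], [3.000, 40.17107, -16.000], [6.000, 2.000, 3.000]] (det J = -572.51322).
Solving J·Δ = −F gives Δ = (1.334, -2.354, -3.931).
Then the next iterate is (x, y, z)₁ = (1.834, 0.646, -1.931).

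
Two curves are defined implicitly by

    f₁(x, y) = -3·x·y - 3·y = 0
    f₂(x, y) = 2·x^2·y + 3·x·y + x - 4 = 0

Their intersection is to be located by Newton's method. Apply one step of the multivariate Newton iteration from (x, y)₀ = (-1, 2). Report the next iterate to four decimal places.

(-1.0000, -5.0000)

At (-1, 2): F = (0.0000, -7.0000).
Jacobian J = [[-3·y, -3·x - 3], [4·x·y + 3·y + 1, 2·x^2 + 3·x]].
At the point, J = [[-6.0000, 0.0000], [-1.0000, -1.0000]] (det J = 6.0000).
Solving J·Δ = −F gives Δ = (0.0000, -7.0000).
Then the next iterate is (x, y)₁ = (-1.0000, -5.0000).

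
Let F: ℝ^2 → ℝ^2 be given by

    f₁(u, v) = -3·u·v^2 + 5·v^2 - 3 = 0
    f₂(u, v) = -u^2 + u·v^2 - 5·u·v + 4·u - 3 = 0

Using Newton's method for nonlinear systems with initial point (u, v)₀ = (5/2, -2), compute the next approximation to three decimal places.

(2.964, -0.143)

At (5/2, -2): F = (-13.000, 35.750).
Jacobian J = [[-3·v^2, -6·u·v + 10·v], [-2·u + v^2 - 5·v + 4, 2·u·v - 5·u]].
At the point, J = [[-12.000, 10.000], [13.000, -22.500]] (det J = 140.000).
Solving J·Δ = −F gives Δ = (0.464, 1.857).
Then the next iterate is (u, v)₁ = (2.964, -0.143).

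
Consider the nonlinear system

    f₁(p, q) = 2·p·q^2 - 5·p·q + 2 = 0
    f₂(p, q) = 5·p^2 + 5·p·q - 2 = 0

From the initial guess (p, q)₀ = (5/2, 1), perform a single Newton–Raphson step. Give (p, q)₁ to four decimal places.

At (5/2, 1): F = (-5.5000, 41.7500).
Jacobian J = [[2·q^2 - 5·q, 4·p·q - 5·p], [10·p + 5·q, 5·p]].
At the point, J = [[-3.0000, -2.5000], [30.0000, 12.5000]] (det J = 37.5000).
Solving J·Δ = −F gives Δ = (-0.9500, -1.0600).
Then the next iterate is (p, q)₁ = (1.5500, -0.0600).

(1.5500, -0.0600)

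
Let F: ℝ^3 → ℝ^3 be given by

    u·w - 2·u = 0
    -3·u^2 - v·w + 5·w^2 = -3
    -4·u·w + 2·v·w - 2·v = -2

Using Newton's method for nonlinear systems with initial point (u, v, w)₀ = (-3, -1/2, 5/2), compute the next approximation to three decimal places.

(-4.074, -11.756, 1.821)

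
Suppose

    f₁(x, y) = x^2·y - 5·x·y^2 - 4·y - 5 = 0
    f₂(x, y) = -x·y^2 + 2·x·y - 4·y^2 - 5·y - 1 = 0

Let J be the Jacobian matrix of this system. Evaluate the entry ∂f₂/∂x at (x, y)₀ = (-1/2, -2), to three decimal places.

-8.000

∂f₂/∂x = -y^2 + 2·y.
At (-1/2, -2) this is -8.000.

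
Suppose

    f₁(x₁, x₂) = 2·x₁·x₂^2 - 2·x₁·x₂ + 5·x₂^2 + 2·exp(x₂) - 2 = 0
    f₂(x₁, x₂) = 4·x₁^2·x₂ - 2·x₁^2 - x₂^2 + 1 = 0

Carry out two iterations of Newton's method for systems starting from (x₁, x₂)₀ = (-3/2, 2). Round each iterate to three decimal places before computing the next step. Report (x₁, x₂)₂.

At (-3/2, 2): F = (26.77811, 10.500).
Jacobian J = [[2·x₂^2 - 2·x₂, 4·x₁·x₂ - 2·x₁ + 10·x₂ + 2·exp(x₂)], [8·x₁·x₂ - 4·x₁, 4·x₁^2 - 2·x₂]].
At the point, J = [[4.000, 25.77811], [-18.000, 5.000]] (det J = 484.00602).
Solving J·Δ = −F gives Δ = (0.283, -1.083).
Then the next iterate is (x₁, x₂)₁ = (-1.217, 0.917).
Round to (-1.217, 0.917) and repeat: F = (7.39325, 2.62957), J = [[-0.15222, 12.14359], [-4.05991, 4.09036]].
Δ = (0.035, -0.608), so (x₁, x₂)₂ = (-1.182, 0.309).

(-1.182, 0.309)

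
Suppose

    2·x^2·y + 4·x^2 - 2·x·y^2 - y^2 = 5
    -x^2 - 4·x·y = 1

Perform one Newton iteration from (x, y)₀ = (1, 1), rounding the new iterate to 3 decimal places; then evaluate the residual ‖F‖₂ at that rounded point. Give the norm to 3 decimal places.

At (1, 1): F = (-2.000, -6.000).
Jacobian J = [[4·x·y + 8·x - 2·y^2, 2·x^2 - 4·x·y - 2·y], [-2·x - 4·y, -4·x]].
At the point, J = [[10.000, -4.000], [-6.000, -4.000]] (det J = -64.000).
Solving J·Δ = −F gives Δ = (-0.250, -1.125).
Then the next iterate is (x, y)₁ = (0.750, -0.125).
Re-evaluating at (0.750, -0.125): F = (-2.92969, -1.18750), so ‖F‖₂ = 3.161.

3.161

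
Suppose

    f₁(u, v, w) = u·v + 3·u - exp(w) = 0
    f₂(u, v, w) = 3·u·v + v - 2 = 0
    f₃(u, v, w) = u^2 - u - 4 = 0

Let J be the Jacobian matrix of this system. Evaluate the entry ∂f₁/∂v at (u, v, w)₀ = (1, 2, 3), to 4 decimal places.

∂f₁/∂v = u.
At (1, 2, 3) this is 1.0000.

1.0000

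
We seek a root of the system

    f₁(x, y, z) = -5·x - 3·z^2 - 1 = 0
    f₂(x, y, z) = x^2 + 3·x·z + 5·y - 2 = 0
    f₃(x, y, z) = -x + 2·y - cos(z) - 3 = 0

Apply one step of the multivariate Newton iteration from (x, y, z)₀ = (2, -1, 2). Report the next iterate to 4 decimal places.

At (2, -1, 2): F = (-23.0000, 9.0000, -6.583853).
Jacobian J = [[-5, 0, -6·z], [2·x + 3·z, 5, 3·x], [-1, 2, sin(z)]].
At the point, J = [[-5.0000, 0.0000, -12.0000], [10.0000, 5.0000, 6.0000], [-1.0000, 2.0000, 0.909297]] (det J = -262.732436).
Solving J·Δ = −F gives Δ = (-1.6732, 3.0098, -1.2195).
Then the next iterate is (x, y, z)₁ = (0.3268, 2.0098, 0.7805).

(0.3268, 2.0098, 0.7805)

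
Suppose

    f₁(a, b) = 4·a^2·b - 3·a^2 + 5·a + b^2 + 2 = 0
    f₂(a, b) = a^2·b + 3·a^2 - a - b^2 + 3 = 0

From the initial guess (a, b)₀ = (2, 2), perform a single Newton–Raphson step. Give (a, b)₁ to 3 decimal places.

At (2, 2): F = (36.000, 17.000).
Jacobian J = [[8·a·b - 6·a + 5, 4·a^2 + 2·b], [2·a·b + 6·a - 1, a^2 - 2·b]].
At the point, J = [[25.000, 20.000], [19.000, 0.000]] (det J = -380.000).
Solving J·Δ = −F gives Δ = (-0.895, -0.682).
Then the next iterate is (a, b)₁ = (1.105, 1.318).

(1.105, 1.318)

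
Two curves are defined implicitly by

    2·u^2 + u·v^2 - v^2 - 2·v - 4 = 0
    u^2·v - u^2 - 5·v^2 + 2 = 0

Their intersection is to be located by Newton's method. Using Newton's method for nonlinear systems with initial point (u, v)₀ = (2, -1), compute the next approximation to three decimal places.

(1.426, -0.543)

At (2, -1): F = (7.000, -11.000).
Jacobian J = [[4·u + v^2, 2·u·v - 2·v - 2], [2·u·v - 2·u, u^2 - 10·v]].
At the point, J = [[9.000, -4.000], [-8.000, 14.000]] (det J = 94.000).
Solving J·Δ = −F gives Δ = (-0.574, 0.457).
Then the next iterate is (u, v)₁ = (1.426, -0.543).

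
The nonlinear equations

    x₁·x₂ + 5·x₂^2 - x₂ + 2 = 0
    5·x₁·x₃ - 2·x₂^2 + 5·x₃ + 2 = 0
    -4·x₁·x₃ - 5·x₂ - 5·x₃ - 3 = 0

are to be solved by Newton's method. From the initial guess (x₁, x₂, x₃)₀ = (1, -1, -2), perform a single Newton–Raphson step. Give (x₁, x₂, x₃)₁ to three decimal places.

(2.186, -0.419, 0.953)

At (1, -1, -2): F = (7.000, -20.000, 20.000).
Jacobian J = [[x₂, x₁ + 10·x₂ - 1, 0], [5·x₃, -4·x₂, 5·x₁ + 5], [-4·x₃, -5, -4·x₁ - 5]].
At the point, J = [[-1.000, -10.000, 0.000], [-10.000, 4.000, 10.000], [8.000, -5.000, -9.000]] (det J = 86.000).
Solving J·Δ = −F gives Δ = (1.186, 0.581, 2.953).
Then the next iterate is (x₁, x₂, x₃)₁ = (2.186, -0.419, 0.953).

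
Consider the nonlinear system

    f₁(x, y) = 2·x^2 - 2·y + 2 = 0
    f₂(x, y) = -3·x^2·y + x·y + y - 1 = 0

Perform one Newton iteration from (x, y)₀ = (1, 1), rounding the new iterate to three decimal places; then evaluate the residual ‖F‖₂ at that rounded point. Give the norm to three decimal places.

0.488

At (1, 1): F = (2.000, -2.000).
Jacobian J = [[4·x, -2], [-6·x·y + y, -3·x^2 + x + 1]].
At the point, J = [[4.000, -2.000], [-5.000, -1.000]] (det J = -14.000).
Solving J·Δ = −F gives Δ = (-0.429, 0.143).
Then the next iterate is (x, y)₁ = (0.571, 1.143).
Re-evaluating at (0.571, 1.143): F = (0.36608, -0.32234), so ‖F‖₂ = 0.488.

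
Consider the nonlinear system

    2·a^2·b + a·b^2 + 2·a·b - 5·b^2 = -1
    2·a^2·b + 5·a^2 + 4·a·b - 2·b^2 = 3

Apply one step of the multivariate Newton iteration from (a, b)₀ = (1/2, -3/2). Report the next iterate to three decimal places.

At (1/2, -3/2): F = (-11.375, -10.000).
Jacobian J = [[4·a·b + b^2 + 2·b, 2·a^2 + 2·a·b + 2·a - 10·b], [4·a·b + 10·a + 4·b, 2·a^2 + 4·a - 4·b]].
At the point, J = [[-3.750, 15.000], [-4.000, 8.500]] (det J = 28.125).
Solving J·Δ = −F gives Δ = (-1.896, 0.284).
Then the next iterate is (a, b)₁ = (-1.396, -1.216).

(-1.396, -1.216)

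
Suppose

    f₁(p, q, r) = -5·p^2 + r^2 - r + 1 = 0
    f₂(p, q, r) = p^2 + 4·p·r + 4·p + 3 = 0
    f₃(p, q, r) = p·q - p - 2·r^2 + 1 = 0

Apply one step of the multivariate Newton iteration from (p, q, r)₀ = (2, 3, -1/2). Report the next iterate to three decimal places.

At (2, 3, -1/2): F = (-18.250, 11.000, 4.500).
Jacobian J = [[-10·p, 0, 2·r - 1], [2·p + 4·r + 4, 0, 4·p], [q - 1, p, -4·r]].
At the point, J = [[-20.000, 0.000, -2.000], [6.000, 0.000, 8.000], [2.000, 2.000, 2.000]] (det J = 296.000).
Solving J·Δ = −F gives Δ = (-0.838, -0.666, -0.747).
Then the next iterate is (p, q, r)₁ = (1.162, 2.334, -1.247).

(1.162, 2.334, -1.247)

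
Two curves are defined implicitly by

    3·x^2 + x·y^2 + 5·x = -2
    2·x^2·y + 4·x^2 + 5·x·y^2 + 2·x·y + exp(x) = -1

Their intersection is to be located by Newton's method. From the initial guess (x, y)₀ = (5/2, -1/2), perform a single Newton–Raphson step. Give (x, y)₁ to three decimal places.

At (5/2, -1/2): F = (33.875, 32.55749).
Jacobian J = [[6·x + y^2 + 5, 2·x·y], [4·x·y + 8·x + 5·y^2 + 2·y + exp(x), 2·x^2 + 10·x·y + 2·x]].
At the point, J = [[20.250, -2.500], [27.43249, 5.000]] (det J = 169.83123).
Solving J·Δ = −F gives Δ = (-1.477, 1.590).
Then the next iterate is (x, y)₁ = (1.023, 1.090).

(1.023, 1.090)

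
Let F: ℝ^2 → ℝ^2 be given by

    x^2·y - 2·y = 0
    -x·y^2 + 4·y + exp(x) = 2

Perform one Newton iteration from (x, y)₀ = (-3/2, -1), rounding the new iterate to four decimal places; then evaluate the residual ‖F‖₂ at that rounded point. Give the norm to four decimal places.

27.3249

At (-3/2, -1): F = (-0.2500, -4.276870).
Jacobian J = [[2·x·y, x^2 - 2], [-y^2 + exp(x), -2·x·y + 4]].
At the point, J = [[3.0000, 0.2500], [-0.776870, 1.0000]] (det J = 3.194217).
Solving J·Δ = −F gives Δ = (-0.2565, 4.0776).
Then the next iterate is (x, y)₁ = (-1.7565, 3.0776).
Re-evaluating at (-1.7565, 3.0776): F = (3.340095, 27.119952), so ‖F‖₂ = 27.3249.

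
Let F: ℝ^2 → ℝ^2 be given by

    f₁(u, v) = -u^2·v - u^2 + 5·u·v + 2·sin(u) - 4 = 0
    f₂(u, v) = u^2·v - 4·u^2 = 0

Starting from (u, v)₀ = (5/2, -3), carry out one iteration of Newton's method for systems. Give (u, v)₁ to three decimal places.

(1.938, 0.855)

At (5/2, -3): F = (-27.80306, -43.750).
Jacobian J = [[-2·u·v - 2·u + 5·v + 2·cos(u), -u^2 + 5·u], [2·u·v - 8·u, u^2]].
At the point, J = [[-6.60229, 6.250], [-35.000, 6.250]] (det J = 177.48570).
Solving J·Δ = −F gives Δ = (-0.562, 3.855).
Then the next iterate is (u, v)₁ = (1.938, 0.855).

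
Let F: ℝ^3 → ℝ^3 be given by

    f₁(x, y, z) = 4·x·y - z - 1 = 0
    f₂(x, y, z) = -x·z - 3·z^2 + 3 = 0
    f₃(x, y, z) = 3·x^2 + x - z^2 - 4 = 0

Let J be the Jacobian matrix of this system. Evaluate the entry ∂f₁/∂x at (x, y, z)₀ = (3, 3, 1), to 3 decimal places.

∂f₁/∂x = 4·y.
At (3, 3, 1) this is 12.000.

12.000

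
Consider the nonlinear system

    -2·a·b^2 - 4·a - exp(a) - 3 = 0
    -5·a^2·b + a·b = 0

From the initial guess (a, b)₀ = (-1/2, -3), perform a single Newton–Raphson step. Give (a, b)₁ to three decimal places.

At (-1/2, -3): F = (7.39347, 5.250).
Jacobian J = [[-2·b^2 - exp(a) - 4, -4·a·b], [-10·a·b + b, -5·a^2 + a]].
At the point, J = [[-22.60653, -6.000], [-18.000, -1.750]] (det J = -68.43857).
Solving J·Δ = −F gives Δ = (0.271, 0.210).
Then the next iterate is (a, b)₁ = (-0.229, -2.790).

(-0.229, -2.790)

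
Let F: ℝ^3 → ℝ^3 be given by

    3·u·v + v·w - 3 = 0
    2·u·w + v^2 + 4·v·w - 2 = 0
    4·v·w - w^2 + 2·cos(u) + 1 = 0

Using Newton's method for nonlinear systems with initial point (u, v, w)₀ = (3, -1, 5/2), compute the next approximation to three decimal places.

(1.402, -0.245, 1.474)

At (3, -1, 5/2): F = (-14.500, 4.000, -17.22998).
Jacobian J = [[3·v, 3·u + w, v], [2·w, 2·v + 4·w, 2·u + 4·v], [-2·sin(u), 4·w, 4·v - 2·w]].
At the point, J = [[-3.000, 11.500, -1.000], [5.000, 8.000, 2.000], [-0.28224, 10.000, -9.000]] (det J = 734.75056).
Solving J·Δ = −F gives Δ = (-1.598, 0.755, -1.026).
Then the next iterate is (u, v, w)₁ = (1.402, -0.245, 1.474).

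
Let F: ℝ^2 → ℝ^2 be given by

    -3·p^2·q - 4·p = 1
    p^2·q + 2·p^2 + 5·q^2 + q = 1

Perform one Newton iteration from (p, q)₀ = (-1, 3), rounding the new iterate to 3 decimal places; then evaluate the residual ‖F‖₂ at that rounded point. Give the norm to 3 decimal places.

13.100

At (-1, 3): F = (-6.000, 52.000).
Jacobian J = [[-6·p·q - 4, -3·p^2], [2·p·q + 4·p, p^2 + 10·q + 1]].
At the point, J = [[14.000, -3.000], [-10.000, 32.000]] (det J = 418.000).
Solving J·Δ = −F gives Δ = (0.086, -1.598).
Then the next iterate is (p, q)₁ = (-0.914, 1.402).
Re-evaluating at (-0.914, 1.402): F = (-0.85768, 13.07204), so ‖F‖₂ = 13.100.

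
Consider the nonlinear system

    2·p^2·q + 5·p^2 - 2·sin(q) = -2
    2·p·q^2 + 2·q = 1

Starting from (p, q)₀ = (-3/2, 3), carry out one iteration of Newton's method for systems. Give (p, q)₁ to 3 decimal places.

(-0.817, 2.393)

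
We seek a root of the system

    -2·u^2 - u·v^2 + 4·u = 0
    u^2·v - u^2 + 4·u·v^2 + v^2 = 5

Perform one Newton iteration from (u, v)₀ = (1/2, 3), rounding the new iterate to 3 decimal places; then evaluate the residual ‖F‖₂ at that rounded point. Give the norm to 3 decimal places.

At (1/2, 3): F = (-3.000, 22.500).
Jacobian J = [[-4·u - v^2 + 4, -2·u·v], [2·u·v - 2·u + 4·v^2, u^2 + 8·u·v + 2·v]].
At the point, J = [[-7.000, -3.000], [38.000, 18.250]] (det J = -13.750).
Solving J·Δ = −F gives Δ = (0.927, -3.164).
Then the next iterate is (u, v)₁ = (1.427, -0.164).
Re-evaluating at (1.427, -0.164): F = (1.59696, -7.18987), so ‖F‖₂ = 7.365.

7.365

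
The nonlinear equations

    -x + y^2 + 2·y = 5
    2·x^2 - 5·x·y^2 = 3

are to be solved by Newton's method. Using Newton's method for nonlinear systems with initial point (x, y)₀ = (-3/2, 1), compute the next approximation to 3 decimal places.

At (-3/2, 1): F = (-0.500, 9.000).
Jacobian J = [[-1, 2·y + 2], [4·x - 5·y^2, -10·x·y]].
At the point, J = [[-1.000, 4.000], [-11.000, 15.000]] (det J = 29.000).
Solving J·Δ = −F gives Δ = (1.500, 0.500).
Then the next iterate is (x, y)₁ = (0.000, 1.500).

(0.000, 1.500)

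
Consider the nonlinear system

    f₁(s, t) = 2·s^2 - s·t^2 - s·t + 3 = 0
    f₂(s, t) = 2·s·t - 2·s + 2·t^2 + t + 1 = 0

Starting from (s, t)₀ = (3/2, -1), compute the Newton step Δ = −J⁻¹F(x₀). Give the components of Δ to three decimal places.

(-1.000, -1.000)

At (3/2, -1): F = (7.500, -4.000).
Jacobian J = [[4·s - t^2 - t, -2·s·t - s], [2·t - 2, 2·s + 4·t + 1]].
At the point, J = [[6.000, 1.500], [-4.000, 0.000]] (det J = 6.000).
Solving J·Δ = −F gives Δ = (-1.000, -1.000).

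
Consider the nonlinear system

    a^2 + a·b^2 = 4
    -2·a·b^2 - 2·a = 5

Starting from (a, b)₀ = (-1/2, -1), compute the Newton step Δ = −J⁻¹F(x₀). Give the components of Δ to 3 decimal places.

At (-1/2, -1): F = (-4.250, -3.000).
Jacobian J = [[2·a + b^2, 2·a·b], [-2·b^2 - 2, -4·a·b]].
At the point, J = [[0.000, 1.000], [-4.000, -2.000]] (det J = 4.000).
Solving J·Δ = −F gives Δ = (-2.875, 4.250).

(-2.875, 4.250)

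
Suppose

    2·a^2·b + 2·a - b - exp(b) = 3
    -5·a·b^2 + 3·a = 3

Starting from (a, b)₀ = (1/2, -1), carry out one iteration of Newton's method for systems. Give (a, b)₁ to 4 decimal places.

At (1/2, -1): F = (-1.867879, -4.0000).
Jacobian J = [[4·a·b + 2, 2·a^2 - exp(b) - 1], [-5·b^2 + 3, -10·a·b]].
At the point, J = [[0.0000, -0.867879], [-2.0000, 5.0000]] (det J = -1.735759).
Solving J·Δ = −F gives Δ = (-7.3806, -2.1522).
Then the next iterate is (a, b)₁ = (-6.8806, -3.1522).

(-6.8806, -3.1522)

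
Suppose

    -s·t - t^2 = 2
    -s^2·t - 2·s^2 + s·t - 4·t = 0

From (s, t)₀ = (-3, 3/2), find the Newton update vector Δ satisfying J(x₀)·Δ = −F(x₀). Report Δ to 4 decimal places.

(0.1667, -2.3906)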